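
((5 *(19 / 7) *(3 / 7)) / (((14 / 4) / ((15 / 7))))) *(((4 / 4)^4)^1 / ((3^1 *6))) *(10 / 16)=2375 / 19208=0.12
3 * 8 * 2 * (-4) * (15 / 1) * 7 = -20160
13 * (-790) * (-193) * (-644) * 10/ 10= -1276478840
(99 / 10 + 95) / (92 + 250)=0.31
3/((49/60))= 180/49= 3.67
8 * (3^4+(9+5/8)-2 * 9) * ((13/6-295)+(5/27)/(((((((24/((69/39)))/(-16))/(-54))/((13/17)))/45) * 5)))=-12543209/102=-122972.64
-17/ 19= -0.89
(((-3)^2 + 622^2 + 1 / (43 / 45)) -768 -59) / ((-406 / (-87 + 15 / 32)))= 45967845027 / 558656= 82282.92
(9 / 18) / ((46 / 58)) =29 / 46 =0.63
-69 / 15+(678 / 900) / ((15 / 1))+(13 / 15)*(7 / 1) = 3413 / 2250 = 1.52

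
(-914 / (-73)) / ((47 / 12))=10968 / 3431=3.20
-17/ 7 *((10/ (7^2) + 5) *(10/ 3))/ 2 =-7225/ 343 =-21.06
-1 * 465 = -465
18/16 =1.12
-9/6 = -3/2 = -1.50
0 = 0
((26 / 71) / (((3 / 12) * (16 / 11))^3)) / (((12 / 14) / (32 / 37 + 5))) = 26283257 / 504384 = 52.11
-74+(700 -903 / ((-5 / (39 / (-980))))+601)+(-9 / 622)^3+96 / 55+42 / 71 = 40196172217993923 / 32889724575400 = 1222.15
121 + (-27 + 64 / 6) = 314 / 3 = 104.67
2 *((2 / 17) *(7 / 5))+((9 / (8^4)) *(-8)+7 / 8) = 51651 / 43520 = 1.19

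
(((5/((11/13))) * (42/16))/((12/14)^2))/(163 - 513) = -637/10560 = -0.06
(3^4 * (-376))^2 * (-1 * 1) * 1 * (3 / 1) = -2782703808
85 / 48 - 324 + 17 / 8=-15365 / 48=-320.10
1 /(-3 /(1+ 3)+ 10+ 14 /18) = 36 /361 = 0.10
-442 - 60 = -502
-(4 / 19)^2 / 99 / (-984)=2 / 4395897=0.00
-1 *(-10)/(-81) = -10/81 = -0.12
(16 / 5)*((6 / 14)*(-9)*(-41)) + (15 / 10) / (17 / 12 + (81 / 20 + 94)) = 52854183 / 104440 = 506.07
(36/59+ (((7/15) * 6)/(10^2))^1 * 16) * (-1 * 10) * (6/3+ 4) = -93648/1475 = -63.49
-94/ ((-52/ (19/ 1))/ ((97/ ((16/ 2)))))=86621/ 208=416.45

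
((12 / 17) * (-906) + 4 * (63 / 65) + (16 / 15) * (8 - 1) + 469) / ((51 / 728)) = -29551256 / 13005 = -2272.30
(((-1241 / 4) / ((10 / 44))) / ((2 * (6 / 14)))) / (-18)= 95557 / 1080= 88.48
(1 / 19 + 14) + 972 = 986.05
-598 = -598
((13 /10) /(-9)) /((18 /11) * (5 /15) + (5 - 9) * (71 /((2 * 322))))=-1.38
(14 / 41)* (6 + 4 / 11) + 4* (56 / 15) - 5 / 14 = 1586311 / 94710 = 16.75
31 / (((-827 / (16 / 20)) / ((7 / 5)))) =-868 / 20675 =-0.04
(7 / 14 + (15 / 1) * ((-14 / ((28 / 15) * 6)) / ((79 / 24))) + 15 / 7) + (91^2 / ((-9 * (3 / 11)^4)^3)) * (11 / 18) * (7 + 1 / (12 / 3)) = -4584698970754529491315 / 15425534190024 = -297214923.92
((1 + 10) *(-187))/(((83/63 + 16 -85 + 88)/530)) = -6868323/128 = -53658.77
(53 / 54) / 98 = 53 / 5292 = 0.01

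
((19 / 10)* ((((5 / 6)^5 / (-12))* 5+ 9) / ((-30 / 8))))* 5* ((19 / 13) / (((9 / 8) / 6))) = -297530063 / 1705860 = -174.42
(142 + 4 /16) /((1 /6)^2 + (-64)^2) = 5121 /147457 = 0.03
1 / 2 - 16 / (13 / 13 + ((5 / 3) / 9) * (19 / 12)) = -9949 / 838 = -11.87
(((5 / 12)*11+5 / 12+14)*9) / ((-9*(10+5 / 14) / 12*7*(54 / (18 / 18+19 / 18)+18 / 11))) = -30932 / 274485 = -0.11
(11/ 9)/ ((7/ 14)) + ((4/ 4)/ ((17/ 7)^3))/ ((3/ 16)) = 124550/ 44217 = 2.82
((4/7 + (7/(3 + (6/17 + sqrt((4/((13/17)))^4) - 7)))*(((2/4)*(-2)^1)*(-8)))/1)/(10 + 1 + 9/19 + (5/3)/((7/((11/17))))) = 225895864/895580205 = 0.25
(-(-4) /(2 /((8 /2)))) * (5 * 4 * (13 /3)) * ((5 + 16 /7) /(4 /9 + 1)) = 24480 /7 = 3497.14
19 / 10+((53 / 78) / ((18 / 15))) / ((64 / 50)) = 175397 / 74880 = 2.34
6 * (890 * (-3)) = -16020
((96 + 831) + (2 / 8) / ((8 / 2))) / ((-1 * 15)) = -14833 / 240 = -61.80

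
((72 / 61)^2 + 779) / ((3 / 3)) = 2903843 / 3721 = 780.39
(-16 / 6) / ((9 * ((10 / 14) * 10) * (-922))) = 14 / 311175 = 0.00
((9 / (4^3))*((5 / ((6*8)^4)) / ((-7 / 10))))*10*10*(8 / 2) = -625 / 8257536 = -0.00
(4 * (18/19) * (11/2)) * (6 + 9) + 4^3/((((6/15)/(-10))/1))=-24460/19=-1287.37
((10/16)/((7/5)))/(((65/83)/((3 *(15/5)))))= 3735/728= 5.13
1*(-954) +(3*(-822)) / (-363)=-114612 / 121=-947.21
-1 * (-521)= 521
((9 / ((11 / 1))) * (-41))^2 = 136161 / 121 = 1125.30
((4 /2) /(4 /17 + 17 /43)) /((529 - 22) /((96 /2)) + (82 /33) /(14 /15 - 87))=332189792 /1103361549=0.30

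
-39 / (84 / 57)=-741 / 28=-26.46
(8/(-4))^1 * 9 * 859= -15462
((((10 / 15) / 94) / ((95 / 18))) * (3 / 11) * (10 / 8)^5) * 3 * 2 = 16875 / 2514688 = 0.01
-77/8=-9.62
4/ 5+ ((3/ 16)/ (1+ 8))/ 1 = 197/ 240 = 0.82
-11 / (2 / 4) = -22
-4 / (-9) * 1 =0.44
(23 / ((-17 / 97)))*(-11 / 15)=24541 / 255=96.24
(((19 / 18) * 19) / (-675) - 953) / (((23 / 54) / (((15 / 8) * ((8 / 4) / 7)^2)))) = -11579311 / 33810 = -342.48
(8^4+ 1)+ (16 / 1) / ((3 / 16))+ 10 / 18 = 37646 / 9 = 4182.89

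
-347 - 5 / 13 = -4516 / 13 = -347.38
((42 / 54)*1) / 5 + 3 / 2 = 149 / 90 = 1.66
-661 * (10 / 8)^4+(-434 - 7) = -526021 / 256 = -2054.77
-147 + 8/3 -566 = -710.33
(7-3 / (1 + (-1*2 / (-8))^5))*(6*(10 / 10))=24618 / 1025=24.02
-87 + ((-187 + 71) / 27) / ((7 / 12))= -5945 / 63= -94.37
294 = 294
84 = 84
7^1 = 7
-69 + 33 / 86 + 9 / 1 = -59.62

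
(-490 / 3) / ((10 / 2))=-98 / 3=-32.67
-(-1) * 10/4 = 5/2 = 2.50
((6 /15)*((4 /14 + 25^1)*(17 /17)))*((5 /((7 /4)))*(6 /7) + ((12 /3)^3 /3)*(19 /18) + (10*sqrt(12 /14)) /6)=118*sqrt(42) /49 + 3897776 /15435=268.14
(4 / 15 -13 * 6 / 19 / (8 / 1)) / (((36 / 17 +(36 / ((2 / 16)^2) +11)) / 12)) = -4777 / 3742145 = -0.00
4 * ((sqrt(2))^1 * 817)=3268 * sqrt(2)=4621.65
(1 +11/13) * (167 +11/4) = 4074/13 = 313.38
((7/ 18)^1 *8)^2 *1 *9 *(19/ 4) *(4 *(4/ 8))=7448/ 9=827.56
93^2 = 8649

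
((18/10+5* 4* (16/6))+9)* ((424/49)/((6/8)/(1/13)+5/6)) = 1631552/31115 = 52.44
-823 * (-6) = 4938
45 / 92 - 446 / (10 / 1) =-20291 / 460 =-44.11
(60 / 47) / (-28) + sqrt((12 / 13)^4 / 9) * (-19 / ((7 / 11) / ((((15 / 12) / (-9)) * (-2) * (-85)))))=4770085 / 23829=200.18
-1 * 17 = -17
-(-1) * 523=523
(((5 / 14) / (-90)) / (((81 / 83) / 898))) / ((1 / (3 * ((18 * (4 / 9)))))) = -149068 / 1701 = -87.64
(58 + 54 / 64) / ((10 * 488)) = 1883 / 156160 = 0.01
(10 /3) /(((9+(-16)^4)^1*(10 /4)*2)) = 2 /196635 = 0.00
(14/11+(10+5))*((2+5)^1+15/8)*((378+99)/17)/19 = 6062193/28424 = 213.28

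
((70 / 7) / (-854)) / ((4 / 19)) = -95 / 1708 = -0.06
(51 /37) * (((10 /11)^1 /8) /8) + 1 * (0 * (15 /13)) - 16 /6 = -103427 /39072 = -2.65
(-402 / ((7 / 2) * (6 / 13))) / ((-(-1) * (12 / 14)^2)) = -6097 / 18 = -338.72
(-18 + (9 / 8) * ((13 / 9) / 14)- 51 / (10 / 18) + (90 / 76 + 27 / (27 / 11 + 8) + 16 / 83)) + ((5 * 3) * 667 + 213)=41079623259 / 4062352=10112.28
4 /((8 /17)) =17 /2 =8.50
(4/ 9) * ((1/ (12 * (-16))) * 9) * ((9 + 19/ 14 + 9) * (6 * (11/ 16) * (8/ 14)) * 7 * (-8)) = 2981/ 56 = 53.23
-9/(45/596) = -596/5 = -119.20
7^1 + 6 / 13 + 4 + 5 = 214 / 13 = 16.46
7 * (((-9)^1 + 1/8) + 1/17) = -8393/136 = -61.71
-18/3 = -6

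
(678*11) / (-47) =-7458 / 47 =-158.68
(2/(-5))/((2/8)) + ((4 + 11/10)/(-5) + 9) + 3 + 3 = 619/50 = 12.38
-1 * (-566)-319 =247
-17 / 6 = -2.83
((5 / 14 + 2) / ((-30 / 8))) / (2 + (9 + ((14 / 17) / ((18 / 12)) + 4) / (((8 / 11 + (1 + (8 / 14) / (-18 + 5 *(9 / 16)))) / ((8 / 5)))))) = -1074910 / 26177389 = -0.04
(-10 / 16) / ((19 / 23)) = -115 / 152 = -0.76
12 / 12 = 1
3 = 3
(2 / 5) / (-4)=-1 / 10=-0.10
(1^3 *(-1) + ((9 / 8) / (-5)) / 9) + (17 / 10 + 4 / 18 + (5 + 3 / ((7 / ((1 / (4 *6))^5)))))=5.90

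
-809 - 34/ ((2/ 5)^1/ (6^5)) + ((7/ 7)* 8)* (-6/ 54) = -5955929/ 9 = -661769.89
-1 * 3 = -3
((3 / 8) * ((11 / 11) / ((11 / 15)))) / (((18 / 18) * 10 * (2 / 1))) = 9 / 352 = 0.03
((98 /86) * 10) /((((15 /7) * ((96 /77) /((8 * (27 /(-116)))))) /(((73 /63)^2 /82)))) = -0.13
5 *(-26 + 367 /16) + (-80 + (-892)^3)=-11355718133 /16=-709732383.31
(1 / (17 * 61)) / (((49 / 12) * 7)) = 12 / 355691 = 0.00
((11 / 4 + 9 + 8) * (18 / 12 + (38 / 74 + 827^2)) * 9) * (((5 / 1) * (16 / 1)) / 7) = 359843463450 / 259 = 1389357001.74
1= 1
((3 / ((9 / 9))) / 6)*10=5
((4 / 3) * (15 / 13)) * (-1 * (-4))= 80 / 13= 6.15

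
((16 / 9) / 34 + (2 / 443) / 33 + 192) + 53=182703491 / 745569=245.05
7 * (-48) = -336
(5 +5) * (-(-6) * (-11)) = -660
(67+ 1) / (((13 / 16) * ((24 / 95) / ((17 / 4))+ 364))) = 439280 / 1910857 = 0.23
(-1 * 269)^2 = 72361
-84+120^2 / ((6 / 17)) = 40716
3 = 3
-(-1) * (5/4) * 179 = 895/4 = 223.75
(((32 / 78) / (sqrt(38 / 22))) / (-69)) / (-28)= 4*sqrt(209) / 357903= 0.00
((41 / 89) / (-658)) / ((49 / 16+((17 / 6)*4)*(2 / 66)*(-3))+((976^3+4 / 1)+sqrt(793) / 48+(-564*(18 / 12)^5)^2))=-28897147519042528 / 39131055231061183967924838211+635008*sqrt(793) / 39131055231061183967924838211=-0.00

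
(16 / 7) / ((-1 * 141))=-16 / 987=-0.02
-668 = -668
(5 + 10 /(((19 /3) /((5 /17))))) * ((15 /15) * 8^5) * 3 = 173506560 /323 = 537172.01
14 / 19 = 0.74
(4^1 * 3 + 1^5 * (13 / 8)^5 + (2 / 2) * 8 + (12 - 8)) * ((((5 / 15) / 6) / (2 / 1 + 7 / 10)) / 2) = 5788625 / 15925248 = 0.36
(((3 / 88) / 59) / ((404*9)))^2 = 1 / 39598123631616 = 0.00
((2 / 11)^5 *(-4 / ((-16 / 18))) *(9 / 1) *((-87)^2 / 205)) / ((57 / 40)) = 26158464 / 125458729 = 0.21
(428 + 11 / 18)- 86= 6167 / 18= 342.61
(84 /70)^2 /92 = 9 /575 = 0.02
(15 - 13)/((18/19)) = 19/9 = 2.11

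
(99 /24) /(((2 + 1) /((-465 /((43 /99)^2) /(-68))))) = 50132115 /1005856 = 49.84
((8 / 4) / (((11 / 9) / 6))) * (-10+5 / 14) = -7290 / 77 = -94.68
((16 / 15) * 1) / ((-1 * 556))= -4 / 2085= -0.00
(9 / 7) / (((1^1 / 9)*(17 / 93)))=7533 / 119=63.30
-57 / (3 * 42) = -19 / 42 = -0.45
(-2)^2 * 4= 16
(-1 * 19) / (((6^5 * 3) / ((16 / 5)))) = -19 / 7290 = -0.00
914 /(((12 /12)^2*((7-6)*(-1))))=-914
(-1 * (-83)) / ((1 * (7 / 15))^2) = 18675 / 49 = 381.12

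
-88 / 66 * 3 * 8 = -32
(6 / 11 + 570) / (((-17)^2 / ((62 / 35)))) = 389112 / 111265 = 3.50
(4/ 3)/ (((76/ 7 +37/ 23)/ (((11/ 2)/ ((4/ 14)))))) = 12397/ 6021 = 2.06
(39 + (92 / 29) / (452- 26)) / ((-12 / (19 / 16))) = -4578031 / 1185984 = -3.86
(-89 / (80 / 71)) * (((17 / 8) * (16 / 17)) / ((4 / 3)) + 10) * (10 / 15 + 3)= -1598707 / 480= -3330.64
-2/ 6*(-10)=10/ 3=3.33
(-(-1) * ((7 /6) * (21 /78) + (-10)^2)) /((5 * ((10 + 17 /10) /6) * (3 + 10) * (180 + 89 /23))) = 359927 /83620017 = 0.00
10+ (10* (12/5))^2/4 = 154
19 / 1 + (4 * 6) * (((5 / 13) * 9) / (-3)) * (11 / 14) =-2.76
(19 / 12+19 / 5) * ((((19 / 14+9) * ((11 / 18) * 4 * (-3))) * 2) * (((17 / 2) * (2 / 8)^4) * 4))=-1751629 / 16128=-108.61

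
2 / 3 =0.67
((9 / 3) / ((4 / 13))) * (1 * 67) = 2613 / 4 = 653.25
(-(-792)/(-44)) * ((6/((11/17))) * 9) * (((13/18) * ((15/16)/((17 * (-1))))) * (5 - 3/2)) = 36855/176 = 209.40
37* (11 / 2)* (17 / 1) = 6919 / 2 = 3459.50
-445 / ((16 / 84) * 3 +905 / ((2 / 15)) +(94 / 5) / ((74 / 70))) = -230510 / 3525433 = -0.07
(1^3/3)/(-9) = -1/27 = -0.04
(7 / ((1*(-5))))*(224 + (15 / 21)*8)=-1608 / 5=-321.60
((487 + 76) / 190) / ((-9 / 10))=-563 / 171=-3.29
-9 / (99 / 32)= -2.91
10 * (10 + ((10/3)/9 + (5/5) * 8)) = 4960/27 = 183.70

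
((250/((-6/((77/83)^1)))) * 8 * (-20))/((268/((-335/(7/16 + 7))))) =-4400000/4233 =-1039.45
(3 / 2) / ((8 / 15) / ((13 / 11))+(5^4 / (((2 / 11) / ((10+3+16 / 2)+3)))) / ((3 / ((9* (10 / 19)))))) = 11115 / 965253344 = 0.00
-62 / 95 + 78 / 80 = 49 / 152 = 0.32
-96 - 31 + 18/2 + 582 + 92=556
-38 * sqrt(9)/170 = -57/85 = -0.67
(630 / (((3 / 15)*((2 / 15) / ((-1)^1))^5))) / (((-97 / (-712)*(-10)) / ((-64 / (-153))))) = 37847250000 / 1649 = 22951637.36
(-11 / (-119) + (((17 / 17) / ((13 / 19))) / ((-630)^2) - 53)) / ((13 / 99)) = -51048594047 / 126699300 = -402.91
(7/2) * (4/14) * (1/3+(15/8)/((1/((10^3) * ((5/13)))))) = 28138/39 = 721.49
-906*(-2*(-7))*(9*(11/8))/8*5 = -1569645/16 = -98102.81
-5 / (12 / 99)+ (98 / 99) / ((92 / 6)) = -125039 / 3036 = -41.19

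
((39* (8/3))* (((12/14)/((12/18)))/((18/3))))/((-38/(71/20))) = -2769/1330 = -2.08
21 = 21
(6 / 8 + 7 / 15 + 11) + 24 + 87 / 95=42331 / 1140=37.13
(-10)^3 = -1000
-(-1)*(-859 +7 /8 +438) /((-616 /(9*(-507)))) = -15336243 /4928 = -3112.06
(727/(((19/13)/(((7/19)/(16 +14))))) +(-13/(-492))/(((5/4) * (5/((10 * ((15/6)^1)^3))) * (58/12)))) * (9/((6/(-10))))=-40210274/429229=-93.68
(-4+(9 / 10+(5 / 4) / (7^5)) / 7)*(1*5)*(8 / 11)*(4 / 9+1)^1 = -20.33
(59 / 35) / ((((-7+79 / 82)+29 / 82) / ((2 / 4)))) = -2419 / 16310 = -0.15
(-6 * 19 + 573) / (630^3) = 17 / 9261000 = 0.00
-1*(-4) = 4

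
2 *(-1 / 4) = -1 / 2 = -0.50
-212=-212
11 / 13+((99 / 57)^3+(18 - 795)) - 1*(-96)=-60180097 / 89167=-674.91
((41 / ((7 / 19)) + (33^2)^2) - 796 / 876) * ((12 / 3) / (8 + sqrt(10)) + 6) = 323637125978 / 41391 - 3636372202 * sqrt(10) / 41391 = 7541202.37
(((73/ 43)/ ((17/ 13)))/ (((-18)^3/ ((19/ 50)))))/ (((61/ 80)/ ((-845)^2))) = -79.21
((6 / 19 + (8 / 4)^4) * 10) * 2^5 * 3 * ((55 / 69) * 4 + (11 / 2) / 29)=670542400 / 12673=52911.10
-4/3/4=-1/3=-0.33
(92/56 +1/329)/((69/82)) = 1.96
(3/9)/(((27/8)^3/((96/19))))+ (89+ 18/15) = 168745547/1869885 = 90.24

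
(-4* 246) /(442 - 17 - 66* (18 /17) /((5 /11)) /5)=-418200 /167557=-2.50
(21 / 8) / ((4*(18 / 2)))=0.07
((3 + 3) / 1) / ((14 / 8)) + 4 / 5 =148 / 35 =4.23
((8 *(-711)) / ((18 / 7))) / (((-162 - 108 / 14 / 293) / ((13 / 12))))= 14744639 / 996948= 14.79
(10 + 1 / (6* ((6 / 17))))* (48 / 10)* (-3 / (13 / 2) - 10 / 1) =-7888 / 15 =-525.87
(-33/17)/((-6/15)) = 4.85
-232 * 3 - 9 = -705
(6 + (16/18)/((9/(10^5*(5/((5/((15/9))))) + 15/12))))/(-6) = -2000744/729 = -2744.50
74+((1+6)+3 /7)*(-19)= -470 /7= -67.14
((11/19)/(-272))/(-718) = 11/3710624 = 0.00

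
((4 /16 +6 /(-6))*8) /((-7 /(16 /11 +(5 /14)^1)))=837 /539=1.55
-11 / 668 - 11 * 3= -22055 / 668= -33.02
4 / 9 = 0.44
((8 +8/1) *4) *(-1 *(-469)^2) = -14077504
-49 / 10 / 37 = -49 / 370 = -0.13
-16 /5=-3.20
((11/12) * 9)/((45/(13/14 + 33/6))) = 33/28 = 1.18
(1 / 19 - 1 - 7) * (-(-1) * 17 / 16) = -2567 / 304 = -8.44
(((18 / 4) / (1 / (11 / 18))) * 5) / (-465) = -11 / 372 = -0.03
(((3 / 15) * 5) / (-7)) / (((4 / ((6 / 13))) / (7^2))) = -21 / 26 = -0.81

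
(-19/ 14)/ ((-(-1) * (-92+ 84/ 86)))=43/ 2884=0.01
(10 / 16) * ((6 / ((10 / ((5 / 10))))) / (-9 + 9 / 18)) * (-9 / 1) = 27 / 136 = 0.20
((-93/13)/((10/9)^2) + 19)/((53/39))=51501/5300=9.72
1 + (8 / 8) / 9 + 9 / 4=121 / 36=3.36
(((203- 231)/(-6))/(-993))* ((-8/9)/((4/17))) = 476/26811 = 0.02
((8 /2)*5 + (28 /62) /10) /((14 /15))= 9321 /434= 21.48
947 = 947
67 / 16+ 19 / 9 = 907 / 144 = 6.30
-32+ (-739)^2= 546089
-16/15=-1.07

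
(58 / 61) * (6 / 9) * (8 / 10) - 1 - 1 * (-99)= 90134 / 915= 98.51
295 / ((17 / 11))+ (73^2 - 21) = 93481 / 17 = 5498.88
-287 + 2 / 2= -286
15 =15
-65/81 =-0.80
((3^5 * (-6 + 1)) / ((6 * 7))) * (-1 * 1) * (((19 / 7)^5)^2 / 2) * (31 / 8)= 76975536866691555 / 63274455776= 1216534.16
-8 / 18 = -4 / 9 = -0.44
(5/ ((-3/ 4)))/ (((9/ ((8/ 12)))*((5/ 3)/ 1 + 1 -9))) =40/ 513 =0.08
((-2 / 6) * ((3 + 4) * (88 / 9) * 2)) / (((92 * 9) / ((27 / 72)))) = -77 / 3726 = -0.02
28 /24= 1.17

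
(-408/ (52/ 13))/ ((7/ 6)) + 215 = 893/ 7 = 127.57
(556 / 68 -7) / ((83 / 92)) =1840 / 1411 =1.30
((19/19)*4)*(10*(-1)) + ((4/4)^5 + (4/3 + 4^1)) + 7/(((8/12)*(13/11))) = -1933/78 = -24.78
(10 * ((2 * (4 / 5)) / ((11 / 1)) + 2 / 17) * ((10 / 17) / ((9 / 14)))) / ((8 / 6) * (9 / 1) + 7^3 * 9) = 22960 / 29555163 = 0.00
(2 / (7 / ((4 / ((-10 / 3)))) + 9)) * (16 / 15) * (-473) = -30272 / 95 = -318.65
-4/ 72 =-0.06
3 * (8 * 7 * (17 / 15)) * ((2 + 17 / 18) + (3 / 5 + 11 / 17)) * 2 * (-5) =-359128 / 45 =-7980.62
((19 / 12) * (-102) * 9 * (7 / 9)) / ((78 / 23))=-52003 / 156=-333.35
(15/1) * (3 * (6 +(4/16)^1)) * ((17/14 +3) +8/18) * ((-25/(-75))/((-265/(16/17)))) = -29350/18921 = -1.55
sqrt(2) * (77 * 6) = 653.37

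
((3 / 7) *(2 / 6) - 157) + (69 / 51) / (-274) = -5114645 / 32606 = -156.86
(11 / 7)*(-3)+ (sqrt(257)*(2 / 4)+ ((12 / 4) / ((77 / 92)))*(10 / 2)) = sqrt(257) / 2+ 1017 / 77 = 21.22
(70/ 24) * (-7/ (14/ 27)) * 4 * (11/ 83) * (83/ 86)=-3465/ 172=-20.15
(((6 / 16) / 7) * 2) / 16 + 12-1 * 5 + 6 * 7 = 21955 / 448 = 49.01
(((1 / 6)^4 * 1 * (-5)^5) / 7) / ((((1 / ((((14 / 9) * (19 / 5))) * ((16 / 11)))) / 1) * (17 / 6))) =-1.05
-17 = -17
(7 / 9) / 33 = 7 / 297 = 0.02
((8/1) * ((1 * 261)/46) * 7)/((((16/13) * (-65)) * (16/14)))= -12789/3680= -3.48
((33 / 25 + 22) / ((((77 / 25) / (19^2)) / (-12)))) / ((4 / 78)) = -4477122 / 7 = -639588.86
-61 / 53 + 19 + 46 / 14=7841 / 371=21.13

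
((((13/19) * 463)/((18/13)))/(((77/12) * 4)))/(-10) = -78247/87780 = -0.89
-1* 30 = -30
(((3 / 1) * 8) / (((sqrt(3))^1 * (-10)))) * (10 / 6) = -4 * sqrt(3) / 3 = -2.31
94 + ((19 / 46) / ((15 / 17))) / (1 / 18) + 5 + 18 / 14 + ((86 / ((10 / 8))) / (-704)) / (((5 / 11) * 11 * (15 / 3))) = 192521677 / 1771000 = 108.71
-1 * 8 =-8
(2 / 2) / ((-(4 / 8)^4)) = -16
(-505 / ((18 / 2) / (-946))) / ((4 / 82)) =9793465 / 9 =1088162.78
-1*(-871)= 871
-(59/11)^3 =-205379/1331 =-154.30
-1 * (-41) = 41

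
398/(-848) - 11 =-4863/424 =-11.47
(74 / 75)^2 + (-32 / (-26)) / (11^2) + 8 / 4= 26399998 / 8848125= 2.98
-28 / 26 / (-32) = 7 / 208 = 0.03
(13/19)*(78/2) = 507/19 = 26.68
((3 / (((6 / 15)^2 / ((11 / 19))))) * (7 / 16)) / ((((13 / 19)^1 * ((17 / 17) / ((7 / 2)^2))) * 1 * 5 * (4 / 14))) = 396165 / 6656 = 59.52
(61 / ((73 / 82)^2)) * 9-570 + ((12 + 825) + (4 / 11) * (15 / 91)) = 959.77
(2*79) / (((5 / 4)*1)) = 632 / 5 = 126.40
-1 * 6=-6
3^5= 243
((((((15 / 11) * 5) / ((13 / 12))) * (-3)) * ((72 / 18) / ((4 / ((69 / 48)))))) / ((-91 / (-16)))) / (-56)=15525 / 182182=0.09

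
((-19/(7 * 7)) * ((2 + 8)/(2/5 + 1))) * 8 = -7600/343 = -22.16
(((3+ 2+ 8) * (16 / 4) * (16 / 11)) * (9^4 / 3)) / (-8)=-227448 / 11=-20677.09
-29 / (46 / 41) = -25.85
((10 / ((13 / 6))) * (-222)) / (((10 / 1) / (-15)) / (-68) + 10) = -1358640 / 13273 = -102.36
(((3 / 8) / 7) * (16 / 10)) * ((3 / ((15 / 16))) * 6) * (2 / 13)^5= 9216 / 64976275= 0.00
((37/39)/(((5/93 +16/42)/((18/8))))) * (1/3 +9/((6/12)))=1324785/14716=90.02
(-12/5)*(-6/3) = 24/5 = 4.80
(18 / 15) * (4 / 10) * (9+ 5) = 168 / 25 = 6.72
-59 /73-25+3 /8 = -14853 /584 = -25.43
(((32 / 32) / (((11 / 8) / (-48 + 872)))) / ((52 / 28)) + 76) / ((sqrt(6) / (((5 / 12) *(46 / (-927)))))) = -546365 *sqrt(6) / 397683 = -3.37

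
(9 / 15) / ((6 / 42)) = 4.20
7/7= 1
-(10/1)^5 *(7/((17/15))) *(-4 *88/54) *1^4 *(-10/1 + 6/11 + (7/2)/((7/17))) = -196000000/51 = -3843137.25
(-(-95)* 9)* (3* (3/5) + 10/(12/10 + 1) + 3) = 87894/11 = 7990.36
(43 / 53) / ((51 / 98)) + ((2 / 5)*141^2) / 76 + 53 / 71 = 3899488423 / 36463470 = 106.94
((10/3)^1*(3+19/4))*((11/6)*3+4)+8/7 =20711/84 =246.56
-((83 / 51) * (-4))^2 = -42.38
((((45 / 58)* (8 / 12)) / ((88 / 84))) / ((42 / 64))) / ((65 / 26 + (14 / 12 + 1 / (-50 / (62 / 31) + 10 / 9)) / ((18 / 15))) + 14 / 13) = 965952 / 5795911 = 0.17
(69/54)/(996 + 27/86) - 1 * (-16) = 12339341/771147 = 16.00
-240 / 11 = -21.82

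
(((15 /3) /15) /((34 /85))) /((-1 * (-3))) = 5 /18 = 0.28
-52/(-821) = 52/821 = 0.06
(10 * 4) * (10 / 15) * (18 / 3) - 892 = -732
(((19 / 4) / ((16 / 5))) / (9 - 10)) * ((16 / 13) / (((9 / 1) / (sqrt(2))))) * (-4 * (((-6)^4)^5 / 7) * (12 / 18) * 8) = 205828178847989760 * sqrt(2) / 91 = 3198736286212990.43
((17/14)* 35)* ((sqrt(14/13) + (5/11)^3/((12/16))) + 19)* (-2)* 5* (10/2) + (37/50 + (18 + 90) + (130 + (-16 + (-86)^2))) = -6592912309/199650 - 2125* sqrt(182)/13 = -35227.57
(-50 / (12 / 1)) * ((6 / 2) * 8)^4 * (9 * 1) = -12441600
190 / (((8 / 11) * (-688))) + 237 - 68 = 464043 / 2752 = 168.62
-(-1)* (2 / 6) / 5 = 1 / 15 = 0.07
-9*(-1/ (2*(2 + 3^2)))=9/ 22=0.41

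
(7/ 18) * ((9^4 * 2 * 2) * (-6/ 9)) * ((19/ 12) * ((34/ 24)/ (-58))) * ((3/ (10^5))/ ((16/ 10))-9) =-87907496859/ 37120000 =-2368.20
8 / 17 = 0.47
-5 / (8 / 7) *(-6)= 105 / 4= 26.25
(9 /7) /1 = 9 /7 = 1.29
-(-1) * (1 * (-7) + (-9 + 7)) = -9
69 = 69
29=29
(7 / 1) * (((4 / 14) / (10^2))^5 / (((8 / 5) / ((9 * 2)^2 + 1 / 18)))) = 5833 / 21609000000000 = 0.00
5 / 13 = 0.38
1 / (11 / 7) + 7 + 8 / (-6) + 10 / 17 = 3866 / 561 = 6.89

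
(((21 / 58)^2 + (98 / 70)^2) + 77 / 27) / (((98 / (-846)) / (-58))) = 75360787 / 30450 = 2474.90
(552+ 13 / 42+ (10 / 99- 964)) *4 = -1140926 / 693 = -1646.36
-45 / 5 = -9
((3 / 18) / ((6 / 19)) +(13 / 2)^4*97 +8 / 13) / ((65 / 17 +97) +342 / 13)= 5510395793 / 4045824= 1362.00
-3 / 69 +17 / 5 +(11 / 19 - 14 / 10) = 1108 / 437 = 2.54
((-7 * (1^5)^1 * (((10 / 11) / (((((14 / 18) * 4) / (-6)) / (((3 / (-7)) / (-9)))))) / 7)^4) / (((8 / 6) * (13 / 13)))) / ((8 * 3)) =-4100625 / 926401307016416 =-0.00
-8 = -8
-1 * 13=-13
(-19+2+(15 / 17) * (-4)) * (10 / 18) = -1745 / 153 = -11.41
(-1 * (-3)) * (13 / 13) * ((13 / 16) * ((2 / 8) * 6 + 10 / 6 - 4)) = -65 / 32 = -2.03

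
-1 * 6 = -6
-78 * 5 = -390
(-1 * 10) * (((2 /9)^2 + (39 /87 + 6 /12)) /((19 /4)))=-93740 /44631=-2.10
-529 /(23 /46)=-1058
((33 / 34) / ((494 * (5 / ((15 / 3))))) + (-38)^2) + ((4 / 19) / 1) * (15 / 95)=1444.04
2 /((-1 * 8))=-1 /4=-0.25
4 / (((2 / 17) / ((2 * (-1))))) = -68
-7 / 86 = -0.08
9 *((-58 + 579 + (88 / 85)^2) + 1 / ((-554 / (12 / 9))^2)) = 4698.65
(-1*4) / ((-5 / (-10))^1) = -8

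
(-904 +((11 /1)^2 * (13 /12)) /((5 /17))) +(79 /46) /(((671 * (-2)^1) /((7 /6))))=-848786899 /1851960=-458.32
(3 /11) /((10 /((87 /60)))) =87 /2200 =0.04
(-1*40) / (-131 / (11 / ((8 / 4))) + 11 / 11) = 440 / 251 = 1.75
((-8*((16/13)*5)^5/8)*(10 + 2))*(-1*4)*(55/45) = 576716800000/1113879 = 517755.34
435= 435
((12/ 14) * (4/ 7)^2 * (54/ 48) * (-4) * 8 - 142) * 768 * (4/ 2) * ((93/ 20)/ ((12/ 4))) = -620936448/ 1715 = -362062.07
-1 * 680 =-680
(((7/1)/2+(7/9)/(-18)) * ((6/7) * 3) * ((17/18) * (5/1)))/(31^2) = 3400/77841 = 0.04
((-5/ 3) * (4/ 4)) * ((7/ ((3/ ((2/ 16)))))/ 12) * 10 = -175/ 432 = -0.41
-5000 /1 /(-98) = 2500 /49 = 51.02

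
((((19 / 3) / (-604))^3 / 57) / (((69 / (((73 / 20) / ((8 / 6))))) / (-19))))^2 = 250707499849 / 1078517795907513886153113600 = 0.00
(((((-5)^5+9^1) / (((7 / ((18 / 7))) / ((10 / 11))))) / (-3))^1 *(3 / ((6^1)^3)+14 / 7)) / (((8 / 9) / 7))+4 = 1695557 / 308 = 5505.06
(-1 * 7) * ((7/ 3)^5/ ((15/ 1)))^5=-9387480337647754305649/ 643409787795778125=-14590.20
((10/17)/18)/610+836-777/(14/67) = -26902372/9333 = -2882.50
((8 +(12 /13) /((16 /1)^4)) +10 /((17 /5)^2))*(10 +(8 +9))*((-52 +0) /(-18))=1637059113 /2367488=691.48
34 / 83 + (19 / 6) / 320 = 66857 / 159360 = 0.42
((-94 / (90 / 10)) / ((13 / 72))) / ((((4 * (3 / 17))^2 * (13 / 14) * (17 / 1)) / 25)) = -279650 / 1521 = -183.86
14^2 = 196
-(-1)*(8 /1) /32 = 1 /4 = 0.25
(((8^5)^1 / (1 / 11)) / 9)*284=102367232 / 9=11374136.89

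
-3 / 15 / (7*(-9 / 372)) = 124 / 105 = 1.18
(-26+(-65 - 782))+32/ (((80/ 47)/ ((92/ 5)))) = -13177/ 25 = -527.08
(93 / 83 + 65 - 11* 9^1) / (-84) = 0.39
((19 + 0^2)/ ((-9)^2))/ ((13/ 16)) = 304/ 1053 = 0.29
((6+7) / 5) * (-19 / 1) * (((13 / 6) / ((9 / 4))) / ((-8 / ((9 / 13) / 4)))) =247 / 240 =1.03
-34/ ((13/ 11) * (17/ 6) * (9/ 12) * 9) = -176/ 117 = -1.50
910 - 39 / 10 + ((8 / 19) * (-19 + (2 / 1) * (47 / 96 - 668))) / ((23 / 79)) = -1052.12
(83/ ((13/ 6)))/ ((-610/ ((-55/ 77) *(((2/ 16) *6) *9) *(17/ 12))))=38097/ 88816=0.43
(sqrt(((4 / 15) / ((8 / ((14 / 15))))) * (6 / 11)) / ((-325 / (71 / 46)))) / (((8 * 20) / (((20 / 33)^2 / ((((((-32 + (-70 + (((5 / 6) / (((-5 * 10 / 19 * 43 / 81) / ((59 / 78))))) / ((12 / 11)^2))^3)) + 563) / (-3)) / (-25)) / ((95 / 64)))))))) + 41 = 41 -92805557079040000 * sqrt(462) / 5815316093437118616921243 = 41.00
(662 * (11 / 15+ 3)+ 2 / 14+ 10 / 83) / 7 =353.10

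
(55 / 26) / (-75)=-11 / 390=-0.03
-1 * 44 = -44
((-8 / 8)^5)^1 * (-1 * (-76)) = -76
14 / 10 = 7 / 5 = 1.40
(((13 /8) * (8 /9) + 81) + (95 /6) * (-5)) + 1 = 77 /18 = 4.28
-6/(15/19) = -38/5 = -7.60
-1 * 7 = -7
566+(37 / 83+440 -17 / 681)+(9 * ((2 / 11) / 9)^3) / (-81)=165589065363100 / 164532631131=1006.42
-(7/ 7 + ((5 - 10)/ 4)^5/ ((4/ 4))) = 2101/ 1024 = 2.05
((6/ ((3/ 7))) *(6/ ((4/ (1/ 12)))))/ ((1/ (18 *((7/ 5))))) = 441/ 10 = 44.10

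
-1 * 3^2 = -9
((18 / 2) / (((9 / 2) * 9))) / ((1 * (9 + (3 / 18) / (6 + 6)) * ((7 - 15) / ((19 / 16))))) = -0.00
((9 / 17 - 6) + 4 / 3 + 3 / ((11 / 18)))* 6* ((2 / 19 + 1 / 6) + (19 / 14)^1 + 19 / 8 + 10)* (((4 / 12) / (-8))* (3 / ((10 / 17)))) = -19355533 / 1404480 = -13.78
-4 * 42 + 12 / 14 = -1170 / 7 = -167.14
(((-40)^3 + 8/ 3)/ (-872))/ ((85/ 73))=1751927/ 27795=63.03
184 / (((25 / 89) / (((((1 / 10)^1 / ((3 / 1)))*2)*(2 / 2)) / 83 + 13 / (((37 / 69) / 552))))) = 10095055895192 / 1151625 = 8765922.84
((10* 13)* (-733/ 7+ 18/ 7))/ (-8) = 46475/ 28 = 1659.82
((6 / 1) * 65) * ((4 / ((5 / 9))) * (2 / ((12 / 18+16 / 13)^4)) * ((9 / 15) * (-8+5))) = -7308160119 / 9370805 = -779.89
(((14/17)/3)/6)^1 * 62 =434/153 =2.84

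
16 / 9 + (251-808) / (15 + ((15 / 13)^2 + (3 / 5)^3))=-33435539 / 1048689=-31.88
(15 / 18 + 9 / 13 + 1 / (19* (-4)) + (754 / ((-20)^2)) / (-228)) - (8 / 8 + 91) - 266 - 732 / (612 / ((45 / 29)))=-34909482531 / 97416800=-358.35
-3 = -3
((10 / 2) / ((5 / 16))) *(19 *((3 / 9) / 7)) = 304 / 21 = 14.48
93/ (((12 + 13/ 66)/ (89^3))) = 4327099722/ 805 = 5375279.16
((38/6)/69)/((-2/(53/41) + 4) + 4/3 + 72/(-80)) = 10070/316641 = 0.03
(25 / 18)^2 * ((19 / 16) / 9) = 11875 / 46656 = 0.25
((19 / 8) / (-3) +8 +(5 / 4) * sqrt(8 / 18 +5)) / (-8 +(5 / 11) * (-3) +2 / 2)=-1.21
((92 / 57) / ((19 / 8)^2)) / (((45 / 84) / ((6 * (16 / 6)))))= 2637824 / 308655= 8.55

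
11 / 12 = 0.92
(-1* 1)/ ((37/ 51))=-51/ 37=-1.38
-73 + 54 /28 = -995 /14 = -71.07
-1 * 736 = -736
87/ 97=0.90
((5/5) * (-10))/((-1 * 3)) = 10/3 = 3.33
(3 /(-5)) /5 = -3 /25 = -0.12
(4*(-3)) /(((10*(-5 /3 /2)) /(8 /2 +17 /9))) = 212 /25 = 8.48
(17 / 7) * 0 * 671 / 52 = 0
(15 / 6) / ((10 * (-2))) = -1 / 8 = -0.12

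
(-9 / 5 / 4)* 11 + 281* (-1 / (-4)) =653 / 10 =65.30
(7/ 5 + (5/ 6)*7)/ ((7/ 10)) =31/ 3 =10.33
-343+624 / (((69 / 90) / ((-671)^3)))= -5655531237809 / 23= -245892662513.43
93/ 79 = 1.18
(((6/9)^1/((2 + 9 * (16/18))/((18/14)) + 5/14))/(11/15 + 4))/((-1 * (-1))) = 252/14555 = 0.02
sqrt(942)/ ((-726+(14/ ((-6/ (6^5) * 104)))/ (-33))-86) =-143 * sqrt(942)/ 115360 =-0.04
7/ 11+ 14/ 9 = 217/ 99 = 2.19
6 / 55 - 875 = -48119 / 55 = -874.89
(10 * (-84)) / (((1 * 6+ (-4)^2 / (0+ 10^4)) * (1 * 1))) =-525000 / 3751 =-139.96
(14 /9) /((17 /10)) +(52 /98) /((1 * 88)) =303829 /329868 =0.92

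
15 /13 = 1.15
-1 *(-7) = 7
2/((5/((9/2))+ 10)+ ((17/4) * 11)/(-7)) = 504/1117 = 0.45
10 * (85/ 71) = 11.97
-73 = -73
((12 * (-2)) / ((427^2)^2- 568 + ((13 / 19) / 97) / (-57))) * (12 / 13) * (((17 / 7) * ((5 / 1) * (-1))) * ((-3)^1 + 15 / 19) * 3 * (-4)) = 974519424 / 4539991459526003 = 0.00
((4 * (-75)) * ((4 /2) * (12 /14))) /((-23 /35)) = 18000 /23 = 782.61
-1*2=-2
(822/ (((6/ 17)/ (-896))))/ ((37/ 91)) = -189897344/ 37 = -5132360.65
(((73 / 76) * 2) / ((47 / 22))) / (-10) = -803 / 8930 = -0.09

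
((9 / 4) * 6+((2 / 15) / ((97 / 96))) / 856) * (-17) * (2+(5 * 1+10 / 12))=-1119543619 / 622740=-1797.77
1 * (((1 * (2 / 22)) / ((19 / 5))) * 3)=15 / 209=0.07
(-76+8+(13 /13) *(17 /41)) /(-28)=2771 /1148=2.41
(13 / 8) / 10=13 / 80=0.16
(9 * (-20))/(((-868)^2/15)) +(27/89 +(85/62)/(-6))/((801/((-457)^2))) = 196574410756/10070783163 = 19.52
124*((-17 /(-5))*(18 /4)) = 9486 /5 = 1897.20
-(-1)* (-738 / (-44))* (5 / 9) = 205 / 22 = 9.32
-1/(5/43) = -43/5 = -8.60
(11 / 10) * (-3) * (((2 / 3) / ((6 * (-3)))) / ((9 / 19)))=209 / 810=0.26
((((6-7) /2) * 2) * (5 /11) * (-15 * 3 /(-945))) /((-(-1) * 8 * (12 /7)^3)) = -245 /456192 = -0.00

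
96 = 96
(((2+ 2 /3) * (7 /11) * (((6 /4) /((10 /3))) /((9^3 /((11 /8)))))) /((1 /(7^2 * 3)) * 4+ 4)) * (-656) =-14063 /59940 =-0.23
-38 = -38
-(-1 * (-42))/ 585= -14/ 195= -0.07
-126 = -126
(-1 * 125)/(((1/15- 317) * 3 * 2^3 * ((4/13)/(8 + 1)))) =73125/152128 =0.48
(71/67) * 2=142/67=2.12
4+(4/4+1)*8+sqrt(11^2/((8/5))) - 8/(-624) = 11*sqrt(10)/4+1561/78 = 28.71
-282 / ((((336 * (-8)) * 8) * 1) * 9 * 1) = 47 / 32256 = 0.00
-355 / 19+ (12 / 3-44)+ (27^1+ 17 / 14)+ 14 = -4381 / 266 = -16.47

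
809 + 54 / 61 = 49403 / 61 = 809.89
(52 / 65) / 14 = 2 / 35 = 0.06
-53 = -53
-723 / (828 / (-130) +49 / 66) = 3101670 / 24139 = 128.49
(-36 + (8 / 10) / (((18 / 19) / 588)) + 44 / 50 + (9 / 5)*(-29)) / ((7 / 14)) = 61382 / 75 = 818.43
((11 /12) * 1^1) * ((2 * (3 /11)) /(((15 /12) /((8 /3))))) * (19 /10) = 152 /75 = 2.03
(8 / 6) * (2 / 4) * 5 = 10 / 3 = 3.33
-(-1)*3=3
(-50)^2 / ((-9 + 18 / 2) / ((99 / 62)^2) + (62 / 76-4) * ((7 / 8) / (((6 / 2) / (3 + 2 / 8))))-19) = -9120000 / 80323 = -113.54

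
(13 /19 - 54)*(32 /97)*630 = -20422080 /1843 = -11080.89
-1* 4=-4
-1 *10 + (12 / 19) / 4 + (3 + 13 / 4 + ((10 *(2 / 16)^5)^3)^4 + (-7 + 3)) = -53970332463355582963425673502546899349854272308345853 / 7108743963977511794142723026332000607606455889035264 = -7.59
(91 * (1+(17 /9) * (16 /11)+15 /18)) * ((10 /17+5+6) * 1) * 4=32519578 /1683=19322.39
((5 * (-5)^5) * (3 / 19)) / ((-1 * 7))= 46875 / 133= 352.44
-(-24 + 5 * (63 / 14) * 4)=-66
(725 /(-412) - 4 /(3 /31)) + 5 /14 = -369751 /8652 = -42.74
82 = 82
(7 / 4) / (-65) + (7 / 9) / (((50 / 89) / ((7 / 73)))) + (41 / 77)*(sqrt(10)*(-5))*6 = 90391 / 854100 - 1230*sqrt(10) / 77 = -50.41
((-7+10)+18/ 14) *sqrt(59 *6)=30 *sqrt(354)/ 7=80.64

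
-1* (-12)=12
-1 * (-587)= 587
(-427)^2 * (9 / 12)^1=136746.75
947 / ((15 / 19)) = 1199.53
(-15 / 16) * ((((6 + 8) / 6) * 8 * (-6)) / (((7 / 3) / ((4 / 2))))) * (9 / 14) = 405 / 7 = 57.86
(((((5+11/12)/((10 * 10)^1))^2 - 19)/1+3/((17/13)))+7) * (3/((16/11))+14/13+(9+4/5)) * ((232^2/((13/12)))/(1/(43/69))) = -8891174200227521/2287350000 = -3887107.00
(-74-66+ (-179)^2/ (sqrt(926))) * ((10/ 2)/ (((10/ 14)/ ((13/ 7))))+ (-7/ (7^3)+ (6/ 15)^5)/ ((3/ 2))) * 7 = -7958348/ 625+ 63748357067 * sqrt(926)/ 20256250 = 83033.55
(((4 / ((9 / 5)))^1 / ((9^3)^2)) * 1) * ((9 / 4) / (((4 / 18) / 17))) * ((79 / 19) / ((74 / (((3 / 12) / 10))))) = 1343 / 1328366304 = 0.00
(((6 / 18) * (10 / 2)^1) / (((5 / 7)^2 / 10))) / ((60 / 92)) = 2254 / 45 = 50.09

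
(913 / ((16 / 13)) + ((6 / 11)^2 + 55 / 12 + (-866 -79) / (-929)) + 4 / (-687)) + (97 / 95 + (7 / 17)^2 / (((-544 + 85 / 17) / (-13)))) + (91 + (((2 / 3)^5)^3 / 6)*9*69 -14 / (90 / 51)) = 3000024594012515428069 / 3605656117568831568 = 832.03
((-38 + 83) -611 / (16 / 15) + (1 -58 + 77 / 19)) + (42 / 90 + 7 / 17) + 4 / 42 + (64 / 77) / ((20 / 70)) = -3443402533 / 5969040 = -576.88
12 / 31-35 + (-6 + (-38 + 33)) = -1414 / 31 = -45.61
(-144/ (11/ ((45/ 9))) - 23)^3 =-921167317/ 1331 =-692086.64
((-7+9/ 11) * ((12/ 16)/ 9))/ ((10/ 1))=-17/ 330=-0.05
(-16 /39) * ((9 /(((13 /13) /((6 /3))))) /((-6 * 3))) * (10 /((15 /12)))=128 /39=3.28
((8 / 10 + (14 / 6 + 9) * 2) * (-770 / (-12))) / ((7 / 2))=3872 / 9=430.22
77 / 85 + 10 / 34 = 6 / 5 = 1.20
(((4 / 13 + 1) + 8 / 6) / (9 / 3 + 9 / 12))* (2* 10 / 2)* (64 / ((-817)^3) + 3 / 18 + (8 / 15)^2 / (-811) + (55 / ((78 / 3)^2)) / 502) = 1.17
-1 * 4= -4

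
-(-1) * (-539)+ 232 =-307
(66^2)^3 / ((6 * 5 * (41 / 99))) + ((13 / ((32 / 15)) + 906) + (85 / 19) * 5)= 829184543031877 / 124640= 6652635935.75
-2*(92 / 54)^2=-5.81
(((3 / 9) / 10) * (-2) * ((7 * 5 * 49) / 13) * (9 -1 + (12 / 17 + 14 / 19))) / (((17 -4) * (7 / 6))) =-298900 / 54587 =-5.48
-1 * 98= -98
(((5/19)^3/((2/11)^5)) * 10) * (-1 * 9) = -905911875/109744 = -8254.77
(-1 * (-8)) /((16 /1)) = 1 /2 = 0.50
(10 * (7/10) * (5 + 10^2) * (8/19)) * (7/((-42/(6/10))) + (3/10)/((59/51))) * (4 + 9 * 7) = 3303.50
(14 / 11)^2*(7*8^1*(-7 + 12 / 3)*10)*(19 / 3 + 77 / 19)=-64977920 / 2299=-28263.56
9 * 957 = 8613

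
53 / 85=0.62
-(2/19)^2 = -0.01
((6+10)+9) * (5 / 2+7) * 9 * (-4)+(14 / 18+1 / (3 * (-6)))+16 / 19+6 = -2921513 / 342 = -8542.44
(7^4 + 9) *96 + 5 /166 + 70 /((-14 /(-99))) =38487935 /166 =231855.03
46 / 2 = 23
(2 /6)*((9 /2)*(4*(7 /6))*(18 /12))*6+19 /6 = 397 /6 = 66.17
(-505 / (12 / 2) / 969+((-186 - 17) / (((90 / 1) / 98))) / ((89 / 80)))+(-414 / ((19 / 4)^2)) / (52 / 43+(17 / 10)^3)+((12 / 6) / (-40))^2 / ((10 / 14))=-58025703273792091 / 287580445974000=-201.77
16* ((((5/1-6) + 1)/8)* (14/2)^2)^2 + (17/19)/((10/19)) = 17/10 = 1.70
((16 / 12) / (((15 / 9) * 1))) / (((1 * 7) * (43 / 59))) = 236 / 1505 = 0.16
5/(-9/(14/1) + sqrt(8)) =630/1487 + 1960 * sqrt(2)/1487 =2.29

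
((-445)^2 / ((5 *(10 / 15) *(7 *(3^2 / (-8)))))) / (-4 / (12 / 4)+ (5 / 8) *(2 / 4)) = 2534720 / 343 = 7389.85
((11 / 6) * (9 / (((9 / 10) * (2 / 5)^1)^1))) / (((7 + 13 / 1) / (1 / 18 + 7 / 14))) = 1.27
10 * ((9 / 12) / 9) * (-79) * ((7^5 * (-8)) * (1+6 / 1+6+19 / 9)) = 133758820.74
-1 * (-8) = 8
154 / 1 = 154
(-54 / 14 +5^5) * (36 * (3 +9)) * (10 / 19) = 94383360 / 133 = 709649.32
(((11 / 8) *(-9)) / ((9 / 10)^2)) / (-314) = 275 / 5652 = 0.05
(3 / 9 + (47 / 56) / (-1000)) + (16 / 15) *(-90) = -16072141 / 168000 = -95.67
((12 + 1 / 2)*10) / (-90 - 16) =-125 / 106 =-1.18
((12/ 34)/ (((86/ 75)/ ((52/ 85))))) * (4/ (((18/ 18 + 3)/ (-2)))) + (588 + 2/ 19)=138770378/ 236113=587.73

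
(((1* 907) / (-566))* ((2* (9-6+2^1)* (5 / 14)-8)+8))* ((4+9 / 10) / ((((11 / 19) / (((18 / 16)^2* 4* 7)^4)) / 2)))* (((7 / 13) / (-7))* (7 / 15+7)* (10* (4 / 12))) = 48486038110546365 / 165761024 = 292505662.31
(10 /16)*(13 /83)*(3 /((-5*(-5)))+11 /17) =2119 /28220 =0.08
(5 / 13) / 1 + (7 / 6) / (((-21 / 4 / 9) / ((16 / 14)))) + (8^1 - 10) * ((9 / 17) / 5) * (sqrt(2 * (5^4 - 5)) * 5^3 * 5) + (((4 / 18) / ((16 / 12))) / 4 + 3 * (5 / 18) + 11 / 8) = 127 / 364 - 4500 * sqrt(310) / 17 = -4660.28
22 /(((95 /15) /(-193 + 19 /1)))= -11484 /19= -604.42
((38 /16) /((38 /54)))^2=729 /64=11.39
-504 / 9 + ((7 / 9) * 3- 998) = -3155 / 3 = -1051.67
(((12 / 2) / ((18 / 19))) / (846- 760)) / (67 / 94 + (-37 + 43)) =893 / 81399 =0.01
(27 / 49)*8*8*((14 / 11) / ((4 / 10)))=112.21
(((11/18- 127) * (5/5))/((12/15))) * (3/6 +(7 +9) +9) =-193375/48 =-4028.65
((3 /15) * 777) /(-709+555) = -111 /110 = -1.01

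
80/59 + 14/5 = 1226/295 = 4.16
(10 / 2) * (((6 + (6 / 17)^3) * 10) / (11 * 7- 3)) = 742350 / 181781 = 4.08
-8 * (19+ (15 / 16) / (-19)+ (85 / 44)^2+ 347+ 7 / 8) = -6815295 / 2299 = -2964.46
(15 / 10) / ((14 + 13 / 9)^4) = 19683 / 746602082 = 0.00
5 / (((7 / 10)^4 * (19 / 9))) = 450000 / 45619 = 9.86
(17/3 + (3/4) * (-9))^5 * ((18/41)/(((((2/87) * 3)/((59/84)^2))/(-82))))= 37481657057/97542144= 384.26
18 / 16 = 9 / 8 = 1.12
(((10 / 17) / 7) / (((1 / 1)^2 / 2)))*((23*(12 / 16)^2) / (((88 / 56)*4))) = 1035 / 2992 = 0.35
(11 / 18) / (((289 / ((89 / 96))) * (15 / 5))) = 979 / 1498176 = 0.00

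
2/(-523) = -2/523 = -0.00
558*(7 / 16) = 1953 / 8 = 244.12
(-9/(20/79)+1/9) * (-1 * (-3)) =-6379/60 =-106.32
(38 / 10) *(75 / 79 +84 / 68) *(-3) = -167238 / 6715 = -24.91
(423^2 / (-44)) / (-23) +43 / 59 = 10600327 / 59708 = 177.54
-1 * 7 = -7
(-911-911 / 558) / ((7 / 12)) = -1018498 / 651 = -1564.51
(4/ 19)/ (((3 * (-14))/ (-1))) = 2/ 399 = 0.01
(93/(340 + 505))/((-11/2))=-186/9295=-0.02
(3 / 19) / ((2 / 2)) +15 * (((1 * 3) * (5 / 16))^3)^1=974163 / 77824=12.52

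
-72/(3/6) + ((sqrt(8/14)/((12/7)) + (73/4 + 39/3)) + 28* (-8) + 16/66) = -44419/132 + sqrt(7)/6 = -336.07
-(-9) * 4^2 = 144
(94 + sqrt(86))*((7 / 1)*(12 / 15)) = 28*sqrt(86) / 5 + 2632 / 5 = 578.33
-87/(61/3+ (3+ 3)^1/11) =-2871/689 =-4.17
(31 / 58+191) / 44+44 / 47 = 634411 / 119944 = 5.29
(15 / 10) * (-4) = -6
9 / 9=1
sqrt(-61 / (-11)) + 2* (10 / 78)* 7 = 4.15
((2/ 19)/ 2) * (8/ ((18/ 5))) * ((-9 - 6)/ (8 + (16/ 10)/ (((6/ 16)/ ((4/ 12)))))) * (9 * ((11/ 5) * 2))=-7425/ 1007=-7.37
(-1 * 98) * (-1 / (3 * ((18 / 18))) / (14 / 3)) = 7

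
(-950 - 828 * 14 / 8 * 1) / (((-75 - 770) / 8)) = 19192 / 845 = 22.71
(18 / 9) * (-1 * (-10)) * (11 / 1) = 220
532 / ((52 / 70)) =9310 / 13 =716.15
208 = 208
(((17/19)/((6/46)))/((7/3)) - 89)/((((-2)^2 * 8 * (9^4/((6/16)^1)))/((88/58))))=-62953/269928288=-0.00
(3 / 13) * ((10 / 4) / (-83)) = -15 / 2158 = -0.01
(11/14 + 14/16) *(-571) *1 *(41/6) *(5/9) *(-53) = 192321365/1008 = 190795.00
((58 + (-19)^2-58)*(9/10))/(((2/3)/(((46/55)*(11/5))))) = 224181/250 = 896.72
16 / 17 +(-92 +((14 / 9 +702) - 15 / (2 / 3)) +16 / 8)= 181151 / 306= 592.00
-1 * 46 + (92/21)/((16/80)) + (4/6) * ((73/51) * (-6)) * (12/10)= -55274/1785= -30.97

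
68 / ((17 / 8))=32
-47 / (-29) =47 / 29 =1.62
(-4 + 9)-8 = -3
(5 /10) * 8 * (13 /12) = 13 /3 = 4.33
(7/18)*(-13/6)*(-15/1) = 455/36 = 12.64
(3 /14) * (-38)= -57 /7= -8.14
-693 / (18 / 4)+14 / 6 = -455 / 3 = -151.67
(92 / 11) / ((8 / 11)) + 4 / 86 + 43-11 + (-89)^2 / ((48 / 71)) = 24272693 / 2064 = 11760.03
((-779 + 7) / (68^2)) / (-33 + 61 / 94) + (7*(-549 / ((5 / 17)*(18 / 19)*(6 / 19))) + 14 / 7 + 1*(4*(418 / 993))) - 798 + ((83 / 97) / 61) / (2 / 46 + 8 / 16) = -7654270609779419377 / 172124949542300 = -44469.27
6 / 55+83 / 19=4679 / 1045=4.48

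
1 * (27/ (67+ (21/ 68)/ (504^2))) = 22208256/ 55109377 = 0.40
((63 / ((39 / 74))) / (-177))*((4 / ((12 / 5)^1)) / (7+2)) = -2590 / 20709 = -0.13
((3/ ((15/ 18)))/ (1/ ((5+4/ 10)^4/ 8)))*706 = 1688388057/ 6250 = 270142.09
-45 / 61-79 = -4864 / 61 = -79.74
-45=-45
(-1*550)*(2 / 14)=-550 / 7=-78.57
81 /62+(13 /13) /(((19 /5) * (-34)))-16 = -147204 /10013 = -14.70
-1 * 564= -564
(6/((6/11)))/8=11/8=1.38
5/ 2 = 2.50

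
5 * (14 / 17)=70 / 17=4.12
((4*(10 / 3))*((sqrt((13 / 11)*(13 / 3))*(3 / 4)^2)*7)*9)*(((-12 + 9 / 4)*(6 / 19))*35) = -16769025*sqrt(33) / 836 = -115228.13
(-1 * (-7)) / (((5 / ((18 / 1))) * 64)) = 63 / 160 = 0.39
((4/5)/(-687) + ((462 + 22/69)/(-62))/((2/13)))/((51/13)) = -1543239451/124906905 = -12.36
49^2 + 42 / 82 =98462 / 41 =2401.51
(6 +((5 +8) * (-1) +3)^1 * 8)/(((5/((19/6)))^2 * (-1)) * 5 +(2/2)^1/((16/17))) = 427424/65863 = 6.49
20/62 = 10/31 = 0.32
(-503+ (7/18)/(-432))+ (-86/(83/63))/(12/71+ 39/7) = -105237667729/204594336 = -514.37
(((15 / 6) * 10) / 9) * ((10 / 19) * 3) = 250 / 57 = 4.39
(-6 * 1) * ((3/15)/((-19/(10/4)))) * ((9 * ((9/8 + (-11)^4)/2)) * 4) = 3162699/76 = 41614.46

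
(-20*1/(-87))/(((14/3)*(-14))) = -5/1421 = -0.00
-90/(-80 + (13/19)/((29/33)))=49590/43651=1.14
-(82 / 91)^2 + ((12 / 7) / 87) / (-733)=-142936800 / 176029217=-0.81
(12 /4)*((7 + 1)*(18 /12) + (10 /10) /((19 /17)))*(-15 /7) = -1575 /19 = -82.89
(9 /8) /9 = 1 /8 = 0.12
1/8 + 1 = 9/8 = 1.12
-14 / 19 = -0.74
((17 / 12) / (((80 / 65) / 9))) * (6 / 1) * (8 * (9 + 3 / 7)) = 65637 / 14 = 4688.36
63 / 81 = 7 / 9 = 0.78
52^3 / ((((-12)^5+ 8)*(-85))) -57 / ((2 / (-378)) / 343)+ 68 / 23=3695141.96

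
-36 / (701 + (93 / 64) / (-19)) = -43776 / 852323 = -0.05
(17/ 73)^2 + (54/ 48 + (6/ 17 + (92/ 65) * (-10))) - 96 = -1023397779/ 9421672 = -108.62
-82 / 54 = -41 / 27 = -1.52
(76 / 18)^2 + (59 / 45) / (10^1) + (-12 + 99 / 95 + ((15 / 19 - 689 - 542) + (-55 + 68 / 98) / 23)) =-106284789617 / 86722650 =-1225.57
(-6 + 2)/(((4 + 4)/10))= -5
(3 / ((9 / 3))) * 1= 1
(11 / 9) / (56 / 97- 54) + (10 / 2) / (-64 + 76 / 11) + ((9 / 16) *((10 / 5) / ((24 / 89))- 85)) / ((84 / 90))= -46.87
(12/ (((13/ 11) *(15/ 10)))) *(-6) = -528/ 13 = -40.62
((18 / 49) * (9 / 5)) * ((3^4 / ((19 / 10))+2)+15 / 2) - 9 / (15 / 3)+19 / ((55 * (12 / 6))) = 480499 / 14630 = 32.84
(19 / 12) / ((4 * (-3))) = -19 / 144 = -0.13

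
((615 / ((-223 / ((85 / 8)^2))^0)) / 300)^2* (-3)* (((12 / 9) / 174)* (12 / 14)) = -0.08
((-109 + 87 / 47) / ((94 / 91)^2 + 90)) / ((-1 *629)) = 20851558 / 11147113469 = 0.00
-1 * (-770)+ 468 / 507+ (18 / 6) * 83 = 13259 / 13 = 1019.92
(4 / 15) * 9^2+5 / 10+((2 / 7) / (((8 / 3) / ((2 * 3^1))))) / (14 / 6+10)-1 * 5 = 22212 / 1295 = 17.15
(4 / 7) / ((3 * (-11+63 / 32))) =-128 / 6069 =-0.02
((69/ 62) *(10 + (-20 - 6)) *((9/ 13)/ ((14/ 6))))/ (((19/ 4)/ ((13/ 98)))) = -29808/ 202027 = -0.15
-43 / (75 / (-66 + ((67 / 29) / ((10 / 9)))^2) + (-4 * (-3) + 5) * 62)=-74346871 / 1820260338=-0.04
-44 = -44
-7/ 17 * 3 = -21/ 17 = -1.24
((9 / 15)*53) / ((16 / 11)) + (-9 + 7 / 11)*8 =-39641 / 880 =-45.05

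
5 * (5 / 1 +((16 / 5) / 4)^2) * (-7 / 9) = -21.93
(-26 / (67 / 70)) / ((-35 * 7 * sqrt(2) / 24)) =624 * sqrt(2) / 469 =1.88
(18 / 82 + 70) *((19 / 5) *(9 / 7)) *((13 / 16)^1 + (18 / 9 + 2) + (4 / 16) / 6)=38235999 / 22960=1665.33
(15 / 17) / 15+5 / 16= 101 / 272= 0.37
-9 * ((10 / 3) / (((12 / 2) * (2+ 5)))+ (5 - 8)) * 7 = 184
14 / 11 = 1.27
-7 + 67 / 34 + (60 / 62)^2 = -133731 / 32674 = -4.09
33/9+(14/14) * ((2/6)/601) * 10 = 2207/601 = 3.67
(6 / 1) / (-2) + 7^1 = 4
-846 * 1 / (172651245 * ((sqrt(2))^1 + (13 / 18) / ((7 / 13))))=35532 / 1086647185-4477032 * sqrt(2) / 183643374265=-0.00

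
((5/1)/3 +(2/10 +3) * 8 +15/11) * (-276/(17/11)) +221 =-4892.04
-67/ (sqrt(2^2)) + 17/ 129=-8609/ 258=-33.37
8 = 8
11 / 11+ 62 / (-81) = 19 / 81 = 0.23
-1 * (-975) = 975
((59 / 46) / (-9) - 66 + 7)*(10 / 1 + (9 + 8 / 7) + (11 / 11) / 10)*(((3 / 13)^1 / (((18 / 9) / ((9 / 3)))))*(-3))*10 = 8006595 / 644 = 12432.60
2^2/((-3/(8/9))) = -32/27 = -1.19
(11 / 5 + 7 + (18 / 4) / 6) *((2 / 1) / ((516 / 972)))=16119 / 430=37.49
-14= -14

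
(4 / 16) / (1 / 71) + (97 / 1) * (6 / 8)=181 / 2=90.50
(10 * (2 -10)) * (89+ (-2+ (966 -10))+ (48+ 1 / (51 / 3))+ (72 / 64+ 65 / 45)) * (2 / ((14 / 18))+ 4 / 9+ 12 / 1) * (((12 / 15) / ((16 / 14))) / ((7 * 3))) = -1266316546 / 28917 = -43791.42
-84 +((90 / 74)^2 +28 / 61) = -6852899 / 83509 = -82.06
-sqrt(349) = -18.68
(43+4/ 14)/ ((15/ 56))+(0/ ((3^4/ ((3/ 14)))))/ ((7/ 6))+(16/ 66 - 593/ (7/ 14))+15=-166511/ 165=-1009.16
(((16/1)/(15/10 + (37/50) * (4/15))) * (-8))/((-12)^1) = 8000/1273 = 6.28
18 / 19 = 0.95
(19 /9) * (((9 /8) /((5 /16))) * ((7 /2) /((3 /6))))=266 /5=53.20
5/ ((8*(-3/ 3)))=-5/ 8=-0.62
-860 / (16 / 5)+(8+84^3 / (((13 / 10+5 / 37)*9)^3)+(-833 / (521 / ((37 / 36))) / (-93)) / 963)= 99990146498502568 / 6986031221448549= 14.31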